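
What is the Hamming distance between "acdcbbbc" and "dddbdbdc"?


Comparing "acdcbbbc" and "dddbdbdc" position by position:
  Position 0: 'a' vs 'd' => differ
  Position 1: 'c' vs 'd' => differ
  Position 2: 'd' vs 'd' => same
  Position 3: 'c' vs 'b' => differ
  Position 4: 'b' vs 'd' => differ
  Position 5: 'b' vs 'b' => same
  Position 6: 'b' vs 'd' => differ
  Position 7: 'c' vs 'c' => same
Total differences (Hamming distance): 5

5


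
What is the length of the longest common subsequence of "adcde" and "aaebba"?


LCS of "adcde" and "aaebba"
DP table:
           a    a    e    b    b    a
      0    0    0    0    0    0    0
  a   0    1    1    1    1    1    1
  d   0    1    1    1    1    1    1
  c   0    1    1    1    1    1    1
  d   0    1    1    1    1    1    1
  e   0    1    1    2    2    2    2
LCS length = dp[5][6] = 2

2


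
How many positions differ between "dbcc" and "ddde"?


Comparing "dbcc" and "ddde" position by position:
  Position 0: 'd' vs 'd' => same
  Position 1: 'b' vs 'd' => DIFFER
  Position 2: 'c' vs 'd' => DIFFER
  Position 3: 'c' vs 'e' => DIFFER
Positions that differ: 3

3


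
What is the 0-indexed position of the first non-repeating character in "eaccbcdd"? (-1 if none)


Input: eaccbcdd
Character frequencies:
  'a': 1
  'b': 1
  'c': 3
  'd': 2
  'e': 1
Scanning left to right for freq == 1:
  Position 0 ('e'): unique! => answer = 0

0


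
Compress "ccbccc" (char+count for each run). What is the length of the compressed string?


Input: ccbccc
Runs:
  'c' x 2 => "c2"
  'b' x 1 => "b1"
  'c' x 3 => "c3"
Compressed: "c2b1c3"
Compressed length: 6

6


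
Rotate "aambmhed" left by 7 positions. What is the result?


Input: "aambmhed", rotate left by 7
First 7 characters: "aambmhe"
Remaining characters: "d"
Concatenate remaining + first: "d" + "aambmhe" = "daambmhe"

daambmhe


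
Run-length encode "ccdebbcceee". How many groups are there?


Input: ccdebbcceee
Scanning for consecutive runs:
  Group 1: 'c' x 2 (positions 0-1)
  Group 2: 'd' x 1 (positions 2-2)
  Group 3: 'e' x 1 (positions 3-3)
  Group 4: 'b' x 2 (positions 4-5)
  Group 5: 'c' x 2 (positions 6-7)
  Group 6: 'e' x 3 (positions 8-10)
Total groups: 6

6


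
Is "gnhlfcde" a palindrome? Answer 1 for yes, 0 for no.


Input: gnhlfcde
Reversed: edcflhng
  Compare pos 0 ('g') with pos 7 ('e'): MISMATCH
  Compare pos 1 ('n') with pos 6 ('d'): MISMATCH
  Compare pos 2 ('h') with pos 5 ('c'): MISMATCH
  Compare pos 3 ('l') with pos 4 ('f'): MISMATCH
Result: not a palindrome

0


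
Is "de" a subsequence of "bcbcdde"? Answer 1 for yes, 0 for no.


Check if "de" is a subsequence of "bcbcdde"
Greedy scan:
  Position 0 ('b'): no match needed
  Position 1 ('c'): no match needed
  Position 2 ('b'): no match needed
  Position 3 ('c'): no match needed
  Position 4 ('d'): matches sub[0] = 'd'
  Position 5 ('d'): no match needed
  Position 6 ('e'): matches sub[1] = 'e'
All 2 characters matched => is a subsequence

1


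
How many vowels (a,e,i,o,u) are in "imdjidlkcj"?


Input: imdjidlkcj
Checking each character:
  'i' at position 0: vowel (running total: 1)
  'm' at position 1: consonant
  'd' at position 2: consonant
  'j' at position 3: consonant
  'i' at position 4: vowel (running total: 2)
  'd' at position 5: consonant
  'l' at position 6: consonant
  'k' at position 7: consonant
  'c' at position 8: consonant
  'j' at position 9: consonant
Total vowels: 2

2


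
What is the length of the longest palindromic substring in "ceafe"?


Input: "ceafe"
Checking substrings for palindromes:
  No multi-char palindromic substrings found
Longest palindromic substring: "c" with length 1

1


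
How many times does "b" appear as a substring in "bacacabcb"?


Searching for "b" in "bacacabcb"
Scanning each position:
  Position 0: "b" => MATCH
  Position 1: "a" => no
  Position 2: "c" => no
  Position 3: "a" => no
  Position 4: "c" => no
  Position 5: "a" => no
  Position 6: "b" => MATCH
  Position 7: "c" => no
  Position 8: "b" => MATCH
Total occurrences: 3

3


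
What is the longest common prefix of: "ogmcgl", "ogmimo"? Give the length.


Words: ogmcgl, ogmimo
  Position 0: all 'o' => match
  Position 1: all 'g' => match
  Position 2: all 'm' => match
  Position 3: ('c', 'i') => mismatch, stop
LCP = "ogm" (length 3)

3


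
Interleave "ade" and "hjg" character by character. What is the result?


Interleaving "ade" and "hjg":
  Position 0: 'a' from first, 'h' from second => "ah"
  Position 1: 'd' from first, 'j' from second => "dj"
  Position 2: 'e' from first, 'g' from second => "eg"
Result: ahdjeg

ahdjeg


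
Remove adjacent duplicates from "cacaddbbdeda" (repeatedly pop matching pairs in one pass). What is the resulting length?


Input: cacaddbbdeda
Stack-based adjacent duplicate removal:
  Read 'c': push. Stack: c
  Read 'a': push. Stack: ca
  Read 'c': push. Stack: cac
  Read 'a': push. Stack: caca
  Read 'd': push. Stack: cacad
  Read 'd': matches stack top 'd' => pop. Stack: caca
  Read 'b': push. Stack: cacab
  Read 'b': matches stack top 'b' => pop. Stack: caca
  Read 'd': push. Stack: cacad
  Read 'e': push. Stack: cacade
  Read 'd': push. Stack: cacaded
  Read 'a': push. Stack: cacadeda
Final stack: "cacadeda" (length 8)

8


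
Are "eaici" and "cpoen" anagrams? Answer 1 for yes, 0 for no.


Strings: "eaici", "cpoen"
Sorted first:  aceii
Sorted second: cenop
Differ at position 0: 'a' vs 'c' => not anagrams

0


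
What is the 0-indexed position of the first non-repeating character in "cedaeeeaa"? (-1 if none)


Input: cedaeeeaa
Character frequencies:
  'a': 3
  'c': 1
  'd': 1
  'e': 4
Scanning left to right for freq == 1:
  Position 0 ('c'): unique! => answer = 0

0


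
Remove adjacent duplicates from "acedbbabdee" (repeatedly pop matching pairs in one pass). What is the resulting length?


Input: acedbbabdee
Stack-based adjacent duplicate removal:
  Read 'a': push. Stack: a
  Read 'c': push. Stack: ac
  Read 'e': push. Stack: ace
  Read 'd': push. Stack: aced
  Read 'b': push. Stack: acedb
  Read 'b': matches stack top 'b' => pop. Stack: aced
  Read 'a': push. Stack: aceda
  Read 'b': push. Stack: acedab
  Read 'd': push. Stack: acedabd
  Read 'e': push. Stack: acedabde
  Read 'e': matches stack top 'e' => pop. Stack: acedabd
Final stack: "acedabd" (length 7)

7


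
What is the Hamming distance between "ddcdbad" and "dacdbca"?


Comparing "ddcdbad" and "dacdbca" position by position:
  Position 0: 'd' vs 'd' => same
  Position 1: 'd' vs 'a' => differ
  Position 2: 'c' vs 'c' => same
  Position 3: 'd' vs 'd' => same
  Position 4: 'b' vs 'b' => same
  Position 5: 'a' vs 'c' => differ
  Position 6: 'd' vs 'a' => differ
Total differences (Hamming distance): 3

3


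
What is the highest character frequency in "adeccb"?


Input: adeccb
Character counts:
  'a': 1
  'b': 1
  'c': 2
  'd': 1
  'e': 1
Maximum frequency: 2

2


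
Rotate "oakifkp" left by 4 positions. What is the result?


Input: "oakifkp", rotate left by 4
First 4 characters: "oaki"
Remaining characters: "fkp"
Concatenate remaining + first: "fkp" + "oaki" = "fkpoaki"

fkpoaki


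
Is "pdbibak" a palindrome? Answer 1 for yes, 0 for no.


Input: pdbibak
Reversed: kabibdp
  Compare pos 0 ('p') with pos 6 ('k'): MISMATCH
  Compare pos 1 ('d') with pos 5 ('a'): MISMATCH
  Compare pos 2 ('b') with pos 4 ('b'): match
Result: not a palindrome

0


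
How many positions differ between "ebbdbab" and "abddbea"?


Comparing "ebbdbab" and "abddbea" position by position:
  Position 0: 'e' vs 'a' => DIFFER
  Position 1: 'b' vs 'b' => same
  Position 2: 'b' vs 'd' => DIFFER
  Position 3: 'd' vs 'd' => same
  Position 4: 'b' vs 'b' => same
  Position 5: 'a' vs 'e' => DIFFER
  Position 6: 'b' vs 'a' => DIFFER
Positions that differ: 4

4


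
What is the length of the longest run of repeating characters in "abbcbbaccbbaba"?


Input: "abbcbbaccbbaba"
Scanning for longest run:
  Position 1 ('b'): new char, reset run to 1
  Position 2 ('b'): continues run of 'b', length=2
  Position 3 ('c'): new char, reset run to 1
  Position 4 ('b'): new char, reset run to 1
  Position 5 ('b'): continues run of 'b', length=2
  Position 6 ('a'): new char, reset run to 1
  Position 7 ('c'): new char, reset run to 1
  Position 8 ('c'): continues run of 'c', length=2
  Position 9 ('b'): new char, reset run to 1
  Position 10 ('b'): continues run of 'b', length=2
  Position 11 ('a'): new char, reset run to 1
  Position 12 ('b'): new char, reset run to 1
  Position 13 ('a'): new char, reset run to 1
Longest run: 'b' with length 2

2


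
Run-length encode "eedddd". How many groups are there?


Input: eedddd
Scanning for consecutive runs:
  Group 1: 'e' x 2 (positions 0-1)
  Group 2: 'd' x 4 (positions 2-5)
Total groups: 2

2


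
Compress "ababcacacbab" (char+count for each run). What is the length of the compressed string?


Input: ababcacacbab
Runs:
  'a' x 1 => "a1"
  'b' x 1 => "b1"
  'a' x 1 => "a1"
  'b' x 1 => "b1"
  'c' x 1 => "c1"
  'a' x 1 => "a1"
  'c' x 1 => "c1"
  'a' x 1 => "a1"
  'c' x 1 => "c1"
  'b' x 1 => "b1"
  'a' x 1 => "a1"
  'b' x 1 => "b1"
Compressed: "a1b1a1b1c1a1c1a1c1b1a1b1"
Compressed length: 24

24


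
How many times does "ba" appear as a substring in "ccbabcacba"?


Searching for "ba" in "ccbabcacba"
Scanning each position:
  Position 0: "cc" => no
  Position 1: "cb" => no
  Position 2: "ba" => MATCH
  Position 3: "ab" => no
  Position 4: "bc" => no
  Position 5: "ca" => no
  Position 6: "ac" => no
  Position 7: "cb" => no
  Position 8: "ba" => MATCH
Total occurrences: 2

2


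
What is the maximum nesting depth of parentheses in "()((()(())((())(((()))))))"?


Input: "()((()(())((())(((()))))))"
Tracking depth:
  Position 0 '(': depth becomes 1
  Position 1 ')': depth becomes 0
  Position 2 '(': depth becomes 1
  Position 3 '(': depth becomes 2
  Position 4 '(': depth becomes 3
  Position 5 ')': depth becomes 2
  Position 6 '(': depth becomes 3
  Position 7 '(': depth becomes 4
  Position 8 ')': depth becomes 3
  Position 9 ')': depth becomes 2
  Position 10 '(': depth becomes 3
  Position 11 '(': depth becomes 4
  Position 12 '(': depth becomes 5
  Position 13 ')': depth becomes 4
  Position 14 ')': depth becomes 3
  Position 15 '(': depth becomes 4
  Position 16 '(': depth becomes 5
  Position 17 '(': depth becomes 6
  Position 18 '(': depth becomes 7
  Position 19 ')': depth becomes 6
  Position 20 ')': depth becomes 5
  Position 21 ')': depth becomes 4
  Position 22 ')': depth becomes 3
  Position 23 ')': depth becomes 2
  Position 24 ')': depth becomes 1
  Position 25 ')': depth becomes 0
Maximum depth reached: 7

7


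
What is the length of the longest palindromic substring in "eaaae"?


Input: "eaaae"
Checking substrings for palindromes:
  [0:5] "eaaae" (len 5) => palindrome
  [1:4] "aaa" (len 3) => palindrome
  [1:3] "aa" (len 2) => palindrome
  [2:4] "aa" (len 2) => palindrome
Longest palindromic substring: "eaaae" with length 5

5


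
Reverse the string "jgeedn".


Input: jgeedn
Reading characters right to left:
  Position 5: 'n'
  Position 4: 'd'
  Position 3: 'e'
  Position 2: 'e'
  Position 1: 'g'
  Position 0: 'j'
Reversed: ndeegj

ndeegj


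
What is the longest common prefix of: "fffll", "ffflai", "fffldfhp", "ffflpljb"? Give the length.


Words: fffll, ffflai, fffldfhp, ffflpljb
  Position 0: all 'f' => match
  Position 1: all 'f' => match
  Position 2: all 'f' => match
  Position 3: all 'l' => match
  Position 4: ('l', 'a', 'd', 'p') => mismatch, stop
LCP = "fffl" (length 4)

4


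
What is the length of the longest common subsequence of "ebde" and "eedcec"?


LCS of "ebde" and "eedcec"
DP table:
           e    e    d    c    e    c
      0    0    0    0    0    0    0
  e   0    1    1    1    1    1    1
  b   0    1    1    1    1    1    1
  d   0    1    1    2    2    2    2
  e   0    1    2    2    2    3    3
LCS length = dp[4][6] = 3

3


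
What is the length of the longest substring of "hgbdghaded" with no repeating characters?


Input: "hgbdghaded"
Sliding window (track last position of each char):
  Position 0 ('h'): window [0,0] length 1 -- new best
  Position 1 ('g'): window [0,1] length 2 -- new best
  Position 2 ('b'): window [0,2] length 3 -- new best
  Position 3 ('d'): window [0,3] length 4 -- new best
  Position 4 ('g'): repeat (last at 1), move window start to 2
  Position 4 ('g'): window [2,4] length 3
  Position 5 ('h'): window [2,5] length 4
  Position 6 ('a'): window [2,6] length 5 -- new best
  Position 7 ('d'): repeat (last at 3), move window start to 4
  Position 7 ('d'): window [4,7] length 4
  Position 8 ('e'): window [4,8] length 5
  Position 9 ('d'): repeat (last at 7), move window start to 8
  Position 9 ('d'): window [8,9] length 2
Longest substring with no repeats: "bdgha" with length 5

5


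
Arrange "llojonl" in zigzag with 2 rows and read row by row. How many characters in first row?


Zigzag "llojonl" into 2 rows:
Placing characters:
  'l' => row 0
  'l' => row 1
  'o' => row 0
  'j' => row 1
  'o' => row 0
  'n' => row 1
  'l' => row 0
Rows:
  Row 0: "lool"
  Row 1: "ljn"
First row length: 4

4


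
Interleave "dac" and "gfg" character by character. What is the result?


Interleaving "dac" and "gfg":
  Position 0: 'd' from first, 'g' from second => "dg"
  Position 1: 'a' from first, 'f' from second => "af"
  Position 2: 'c' from first, 'g' from second => "cg"
Result: dgafcg

dgafcg


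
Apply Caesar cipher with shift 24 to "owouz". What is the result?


Caesar cipher: shift "owouz" by 24
  'o' (pos 14) + 24 = pos 12 = 'm'
  'w' (pos 22) + 24 = pos 20 = 'u'
  'o' (pos 14) + 24 = pos 12 = 'm'
  'u' (pos 20) + 24 = pos 18 = 's'
  'z' (pos 25) + 24 = pos 23 = 'x'
Result: mumsx

mumsx


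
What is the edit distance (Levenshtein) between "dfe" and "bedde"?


Computing edit distance: "dfe" -> "bedde"
DP table:
           b    e    d    d    e
      0    1    2    3    4    5
  d   1    1    2    2    3    4
  f   2    2    2    3    3    4
  e   3    3    2    3    4    3
Edit distance = dp[3][5] = 3

3


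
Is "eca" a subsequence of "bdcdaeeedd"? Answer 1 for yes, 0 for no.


Check if "eca" is a subsequence of "bdcdaeeedd"
Greedy scan:
  Position 0 ('b'): no match needed
  Position 1 ('d'): no match needed
  Position 2 ('c'): no match needed
  Position 3 ('d'): no match needed
  Position 4 ('a'): no match needed
  Position 5 ('e'): matches sub[0] = 'e'
  Position 6 ('e'): no match needed
  Position 7 ('e'): no match needed
  Position 8 ('d'): no match needed
  Position 9 ('d'): no match needed
Only matched 1/3 characters => not a subsequence

0


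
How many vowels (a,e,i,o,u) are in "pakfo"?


Input: pakfo
Checking each character:
  'p' at position 0: consonant
  'a' at position 1: vowel (running total: 1)
  'k' at position 2: consonant
  'f' at position 3: consonant
  'o' at position 4: vowel (running total: 2)
Total vowels: 2

2


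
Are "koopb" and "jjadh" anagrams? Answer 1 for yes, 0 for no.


Strings: "koopb", "jjadh"
Sorted first:  bkoop
Sorted second: adhjj
Differ at position 0: 'b' vs 'a' => not anagrams

0


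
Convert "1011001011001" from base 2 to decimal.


Input: "1011001011001" in base 2
Positional expansion:
  Digit '1' (value 1) x 2^12 = 4096
  Digit '0' (value 0) x 2^11 = 0
  Digit '1' (value 1) x 2^10 = 1024
  Digit '1' (value 1) x 2^9 = 512
  Digit '0' (value 0) x 2^8 = 0
  Digit '0' (value 0) x 2^7 = 0
  Digit '1' (value 1) x 2^6 = 64
  Digit '0' (value 0) x 2^5 = 0
  Digit '1' (value 1) x 2^4 = 16
  Digit '1' (value 1) x 2^3 = 8
  Digit '0' (value 0) x 2^2 = 0
  Digit '0' (value 0) x 2^1 = 0
  Digit '1' (value 1) x 2^0 = 1
Sum = 5721

5721


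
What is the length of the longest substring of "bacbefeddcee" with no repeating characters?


Input: "bacbefeddcee"
Sliding window (track last position of each char):
  Position 0 ('b'): window [0,0] length 1 -- new best
  Position 1 ('a'): window [0,1] length 2 -- new best
  Position 2 ('c'): window [0,2] length 3 -- new best
  Position 3 ('b'): repeat (last at 0), move window start to 1
  Position 3 ('b'): window [1,3] length 3
  Position 4 ('e'): window [1,4] length 4 -- new best
  Position 5 ('f'): window [1,5] length 5 -- new best
  Position 6 ('e'): repeat (last at 4), move window start to 5
  Position 6 ('e'): window [5,6] length 2
  Position 7 ('d'): window [5,7] length 3
  Position 8 ('d'): repeat (last at 7), move window start to 8
  Position 8 ('d'): window [8,8] length 1
  Position 9 ('c'): window [8,9] length 2
  Position 10 ('e'): window [8,10] length 3
  Position 11 ('e'): repeat (last at 10), move window start to 11
  Position 11 ('e'): window [11,11] length 1
Longest substring with no repeats: "acbef" with length 5

5


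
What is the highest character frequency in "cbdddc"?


Input: cbdddc
Character counts:
  'b': 1
  'c': 2
  'd': 3
Maximum frequency: 3

3


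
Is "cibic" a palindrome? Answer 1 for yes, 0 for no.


Input: cibic
Reversed: cibic
  Compare pos 0 ('c') with pos 4 ('c'): match
  Compare pos 1 ('i') with pos 3 ('i'): match
Result: palindrome

1


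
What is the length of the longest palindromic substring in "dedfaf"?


Input: "dedfaf"
Checking substrings for palindromes:
  [0:3] "ded" (len 3) => palindrome
  [3:6] "faf" (len 3) => palindrome
Longest palindromic substring: "ded" with length 3

3


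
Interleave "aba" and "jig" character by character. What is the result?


Interleaving "aba" and "jig":
  Position 0: 'a' from first, 'j' from second => "aj"
  Position 1: 'b' from first, 'i' from second => "bi"
  Position 2: 'a' from first, 'g' from second => "ag"
Result: ajbiag

ajbiag


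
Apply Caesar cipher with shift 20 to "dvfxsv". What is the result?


Caesar cipher: shift "dvfxsv" by 20
  'd' (pos 3) + 20 = pos 23 = 'x'
  'v' (pos 21) + 20 = pos 15 = 'p'
  'f' (pos 5) + 20 = pos 25 = 'z'
  'x' (pos 23) + 20 = pos 17 = 'r'
  's' (pos 18) + 20 = pos 12 = 'm'
  'v' (pos 21) + 20 = pos 15 = 'p'
Result: xpzrmp

xpzrmp


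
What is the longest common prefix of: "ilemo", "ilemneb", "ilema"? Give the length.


Words: ilemo, ilemneb, ilema
  Position 0: all 'i' => match
  Position 1: all 'l' => match
  Position 2: all 'e' => match
  Position 3: all 'm' => match
  Position 4: ('o', 'n', 'a') => mismatch, stop
LCP = "ilem" (length 4)

4


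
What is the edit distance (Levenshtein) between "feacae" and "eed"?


Computing edit distance: "feacae" -> "eed"
DP table:
           e    e    d
      0    1    2    3
  f   1    1    2    3
  e   2    1    1    2
  a   3    2    2    2
  c   4    3    3    3
  a   5    4    4    4
  e   6    5    4    5
Edit distance = dp[6][3] = 5

5


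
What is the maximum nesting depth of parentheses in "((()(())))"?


Input: "((()(())))"
Tracking depth:
  Position 0 '(': depth becomes 1
  Position 1 '(': depth becomes 2
  Position 2 '(': depth becomes 3
  Position 3 ')': depth becomes 2
  Position 4 '(': depth becomes 3
  Position 5 '(': depth becomes 4
  Position 6 ')': depth becomes 3
  Position 7 ')': depth becomes 2
  Position 8 ')': depth becomes 1
  Position 9 ')': depth becomes 0
Maximum depth reached: 4

4


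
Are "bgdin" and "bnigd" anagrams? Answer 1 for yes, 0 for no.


Strings: "bgdin", "bnigd"
Sorted first:  bdgin
Sorted second: bdgin
Sorted forms match => anagrams

1


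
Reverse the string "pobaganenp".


Input: pobaganenp
Reading characters right to left:
  Position 9: 'p'
  Position 8: 'n'
  Position 7: 'e'
  Position 6: 'n'
  Position 5: 'a'
  Position 4: 'g'
  Position 3: 'a'
  Position 2: 'b'
  Position 1: 'o'
  Position 0: 'p'
Reversed: pnenagabop

pnenagabop


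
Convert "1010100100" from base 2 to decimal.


Input: "1010100100" in base 2
Positional expansion:
  Digit '1' (value 1) x 2^9 = 512
  Digit '0' (value 0) x 2^8 = 0
  Digit '1' (value 1) x 2^7 = 128
  Digit '0' (value 0) x 2^6 = 0
  Digit '1' (value 1) x 2^5 = 32
  Digit '0' (value 0) x 2^4 = 0
  Digit '0' (value 0) x 2^3 = 0
  Digit '1' (value 1) x 2^2 = 4
  Digit '0' (value 0) x 2^1 = 0
  Digit '0' (value 0) x 2^0 = 0
Sum = 676

676


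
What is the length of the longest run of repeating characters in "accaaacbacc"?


Input: "accaaacbacc"
Scanning for longest run:
  Position 1 ('c'): new char, reset run to 1
  Position 2 ('c'): continues run of 'c', length=2
  Position 3 ('a'): new char, reset run to 1
  Position 4 ('a'): continues run of 'a', length=2
  Position 5 ('a'): continues run of 'a', length=3
  Position 6 ('c'): new char, reset run to 1
  Position 7 ('b'): new char, reset run to 1
  Position 8 ('a'): new char, reset run to 1
  Position 9 ('c'): new char, reset run to 1
  Position 10 ('c'): continues run of 'c', length=2
Longest run: 'a' with length 3

3


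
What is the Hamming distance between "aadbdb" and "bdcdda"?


Comparing "aadbdb" and "bdcdda" position by position:
  Position 0: 'a' vs 'b' => differ
  Position 1: 'a' vs 'd' => differ
  Position 2: 'd' vs 'c' => differ
  Position 3: 'b' vs 'd' => differ
  Position 4: 'd' vs 'd' => same
  Position 5: 'b' vs 'a' => differ
Total differences (Hamming distance): 5

5


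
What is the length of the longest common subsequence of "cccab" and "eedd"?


LCS of "cccab" and "eedd"
DP table:
           e    e    d    d
      0    0    0    0    0
  c   0    0    0    0    0
  c   0    0    0    0    0
  c   0    0    0    0    0
  a   0    0    0    0    0
  b   0    0    0    0    0
LCS length = dp[5][4] = 0

0


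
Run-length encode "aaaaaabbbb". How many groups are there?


Input: aaaaaabbbb
Scanning for consecutive runs:
  Group 1: 'a' x 6 (positions 0-5)
  Group 2: 'b' x 4 (positions 6-9)
Total groups: 2

2


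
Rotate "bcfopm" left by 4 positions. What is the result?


Input: "bcfopm", rotate left by 4
First 4 characters: "bcfo"
Remaining characters: "pm"
Concatenate remaining + first: "pm" + "bcfo" = "pmbcfo"

pmbcfo


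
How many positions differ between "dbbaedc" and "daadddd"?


Comparing "dbbaedc" and "daadddd" position by position:
  Position 0: 'd' vs 'd' => same
  Position 1: 'b' vs 'a' => DIFFER
  Position 2: 'b' vs 'a' => DIFFER
  Position 3: 'a' vs 'd' => DIFFER
  Position 4: 'e' vs 'd' => DIFFER
  Position 5: 'd' vs 'd' => same
  Position 6: 'c' vs 'd' => DIFFER
Positions that differ: 5

5


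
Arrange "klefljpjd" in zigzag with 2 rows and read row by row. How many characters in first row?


Zigzag "klefljpjd" into 2 rows:
Placing characters:
  'k' => row 0
  'l' => row 1
  'e' => row 0
  'f' => row 1
  'l' => row 0
  'j' => row 1
  'p' => row 0
  'j' => row 1
  'd' => row 0
Rows:
  Row 0: "kelpd"
  Row 1: "lfjj"
First row length: 5

5


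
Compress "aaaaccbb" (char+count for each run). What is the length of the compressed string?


Input: aaaaccbb
Runs:
  'a' x 4 => "a4"
  'c' x 2 => "c2"
  'b' x 2 => "b2"
Compressed: "a4c2b2"
Compressed length: 6

6


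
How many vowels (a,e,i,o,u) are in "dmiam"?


Input: dmiam
Checking each character:
  'd' at position 0: consonant
  'm' at position 1: consonant
  'i' at position 2: vowel (running total: 1)
  'a' at position 3: vowel (running total: 2)
  'm' at position 4: consonant
Total vowels: 2

2


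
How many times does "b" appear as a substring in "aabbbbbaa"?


Searching for "b" in "aabbbbbaa"
Scanning each position:
  Position 0: "a" => no
  Position 1: "a" => no
  Position 2: "b" => MATCH
  Position 3: "b" => MATCH
  Position 4: "b" => MATCH
  Position 5: "b" => MATCH
  Position 6: "b" => MATCH
  Position 7: "a" => no
  Position 8: "a" => no
Total occurrences: 5

5


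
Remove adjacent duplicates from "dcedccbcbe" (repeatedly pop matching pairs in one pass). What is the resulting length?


Input: dcedccbcbe
Stack-based adjacent duplicate removal:
  Read 'd': push. Stack: d
  Read 'c': push. Stack: dc
  Read 'e': push. Stack: dce
  Read 'd': push. Stack: dced
  Read 'c': push. Stack: dcedc
  Read 'c': matches stack top 'c' => pop. Stack: dced
  Read 'b': push. Stack: dcedb
  Read 'c': push. Stack: dcedbc
  Read 'b': push. Stack: dcedbcb
  Read 'e': push. Stack: dcedbcbe
Final stack: "dcedbcbe" (length 8)

8


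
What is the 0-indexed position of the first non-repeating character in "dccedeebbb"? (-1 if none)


Input: dccedeebbb
Character frequencies:
  'b': 3
  'c': 2
  'd': 2
  'e': 3
Scanning left to right for freq == 1:
  Position 0 ('d'): freq=2, skip
  Position 1 ('c'): freq=2, skip
  Position 2 ('c'): freq=2, skip
  Position 3 ('e'): freq=3, skip
  Position 4 ('d'): freq=2, skip
  Position 5 ('e'): freq=3, skip
  Position 6 ('e'): freq=3, skip
  Position 7 ('b'): freq=3, skip
  Position 8 ('b'): freq=3, skip
  Position 9 ('b'): freq=3, skip
  No unique character found => answer = -1

-1


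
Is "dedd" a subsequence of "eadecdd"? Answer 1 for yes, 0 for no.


Check if "dedd" is a subsequence of "eadecdd"
Greedy scan:
  Position 0 ('e'): no match needed
  Position 1 ('a'): no match needed
  Position 2 ('d'): matches sub[0] = 'd'
  Position 3 ('e'): matches sub[1] = 'e'
  Position 4 ('c'): no match needed
  Position 5 ('d'): matches sub[2] = 'd'
  Position 6 ('d'): matches sub[3] = 'd'
All 4 characters matched => is a subsequence

1


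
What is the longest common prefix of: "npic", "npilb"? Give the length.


Words: npic, npilb
  Position 0: all 'n' => match
  Position 1: all 'p' => match
  Position 2: all 'i' => match
  Position 3: ('c', 'l') => mismatch, stop
LCP = "npi" (length 3)

3


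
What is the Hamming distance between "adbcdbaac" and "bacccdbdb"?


Comparing "adbcdbaac" and "bacccdbdb" position by position:
  Position 0: 'a' vs 'b' => differ
  Position 1: 'd' vs 'a' => differ
  Position 2: 'b' vs 'c' => differ
  Position 3: 'c' vs 'c' => same
  Position 4: 'd' vs 'c' => differ
  Position 5: 'b' vs 'd' => differ
  Position 6: 'a' vs 'b' => differ
  Position 7: 'a' vs 'd' => differ
  Position 8: 'c' vs 'b' => differ
Total differences (Hamming distance): 8

8


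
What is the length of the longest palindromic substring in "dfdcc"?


Input: "dfdcc"
Checking substrings for palindromes:
  [0:3] "dfd" (len 3) => palindrome
  [3:5] "cc" (len 2) => palindrome
Longest palindromic substring: "dfd" with length 3

3


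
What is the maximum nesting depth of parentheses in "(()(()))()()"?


Input: "(()(()))()()"
Tracking depth:
  Position 0 '(': depth becomes 1
  Position 1 '(': depth becomes 2
  Position 2 ')': depth becomes 1
  Position 3 '(': depth becomes 2
  Position 4 '(': depth becomes 3
  Position 5 ')': depth becomes 2
  Position 6 ')': depth becomes 1
  Position 7 ')': depth becomes 0
  Position 8 '(': depth becomes 1
  Position 9 ')': depth becomes 0
  Position 10 '(': depth becomes 1
  Position 11 ')': depth becomes 0
Maximum depth reached: 3

3


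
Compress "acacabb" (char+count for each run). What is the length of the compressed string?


Input: acacabb
Runs:
  'a' x 1 => "a1"
  'c' x 1 => "c1"
  'a' x 1 => "a1"
  'c' x 1 => "c1"
  'a' x 1 => "a1"
  'b' x 2 => "b2"
Compressed: "a1c1a1c1a1b2"
Compressed length: 12

12


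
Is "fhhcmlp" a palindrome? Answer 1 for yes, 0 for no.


Input: fhhcmlp
Reversed: plmchhf
  Compare pos 0 ('f') with pos 6 ('p'): MISMATCH
  Compare pos 1 ('h') with pos 5 ('l'): MISMATCH
  Compare pos 2 ('h') with pos 4 ('m'): MISMATCH
Result: not a palindrome

0


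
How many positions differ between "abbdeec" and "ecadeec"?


Comparing "abbdeec" and "ecadeec" position by position:
  Position 0: 'a' vs 'e' => DIFFER
  Position 1: 'b' vs 'c' => DIFFER
  Position 2: 'b' vs 'a' => DIFFER
  Position 3: 'd' vs 'd' => same
  Position 4: 'e' vs 'e' => same
  Position 5: 'e' vs 'e' => same
  Position 6: 'c' vs 'c' => same
Positions that differ: 3

3


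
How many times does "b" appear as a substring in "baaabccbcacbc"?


Searching for "b" in "baaabccbcacbc"
Scanning each position:
  Position 0: "b" => MATCH
  Position 1: "a" => no
  Position 2: "a" => no
  Position 3: "a" => no
  Position 4: "b" => MATCH
  Position 5: "c" => no
  Position 6: "c" => no
  Position 7: "b" => MATCH
  Position 8: "c" => no
  Position 9: "a" => no
  Position 10: "c" => no
  Position 11: "b" => MATCH
  Position 12: "c" => no
Total occurrences: 4

4


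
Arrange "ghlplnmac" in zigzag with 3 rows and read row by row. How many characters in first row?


Zigzag "ghlplnmac" into 3 rows:
Placing characters:
  'g' => row 0
  'h' => row 1
  'l' => row 2
  'p' => row 1
  'l' => row 0
  'n' => row 1
  'm' => row 2
  'a' => row 1
  'c' => row 0
Rows:
  Row 0: "glc"
  Row 1: "hpna"
  Row 2: "lm"
First row length: 3

3


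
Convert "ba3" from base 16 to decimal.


Input: "ba3" in base 16
Positional expansion:
  Digit 'b' (value 11) x 16^2 = 2816
  Digit 'a' (value 10) x 16^1 = 160
  Digit '3' (value 3) x 16^0 = 3
Sum = 2979

2979


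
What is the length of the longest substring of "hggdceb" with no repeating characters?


Input: "hggdceb"
Sliding window (track last position of each char):
  Position 0 ('h'): window [0,0] length 1 -- new best
  Position 1 ('g'): window [0,1] length 2 -- new best
  Position 2 ('g'): repeat (last at 1), move window start to 2
  Position 2 ('g'): window [2,2] length 1
  Position 3 ('d'): window [2,3] length 2
  Position 4 ('c'): window [2,4] length 3 -- new best
  Position 5 ('e'): window [2,5] length 4 -- new best
  Position 6 ('b'): window [2,6] length 5 -- new best
Longest substring with no repeats: "gdceb" with length 5

5


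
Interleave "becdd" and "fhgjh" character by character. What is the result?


Interleaving "becdd" and "fhgjh":
  Position 0: 'b' from first, 'f' from second => "bf"
  Position 1: 'e' from first, 'h' from second => "eh"
  Position 2: 'c' from first, 'g' from second => "cg"
  Position 3: 'd' from first, 'j' from second => "dj"
  Position 4: 'd' from first, 'h' from second => "dh"
Result: bfehcgdjdh

bfehcgdjdh


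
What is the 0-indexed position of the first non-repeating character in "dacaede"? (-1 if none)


Input: dacaede
Character frequencies:
  'a': 2
  'c': 1
  'd': 2
  'e': 2
Scanning left to right for freq == 1:
  Position 0 ('d'): freq=2, skip
  Position 1 ('a'): freq=2, skip
  Position 2 ('c'): unique! => answer = 2

2


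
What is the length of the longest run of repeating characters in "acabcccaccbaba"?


Input: "acabcccaccbaba"
Scanning for longest run:
  Position 1 ('c'): new char, reset run to 1
  Position 2 ('a'): new char, reset run to 1
  Position 3 ('b'): new char, reset run to 1
  Position 4 ('c'): new char, reset run to 1
  Position 5 ('c'): continues run of 'c', length=2
  Position 6 ('c'): continues run of 'c', length=3
  Position 7 ('a'): new char, reset run to 1
  Position 8 ('c'): new char, reset run to 1
  Position 9 ('c'): continues run of 'c', length=2
  Position 10 ('b'): new char, reset run to 1
  Position 11 ('a'): new char, reset run to 1
  Position 12 ('b'): new char, reset run to 1
  Position 13 ('a'): new char, reset run to 1
Longest run: 'c' with length 3

3


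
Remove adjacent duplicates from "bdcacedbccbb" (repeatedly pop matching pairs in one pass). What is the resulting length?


Input: bdcacedbccbb
Stack-based adjacent duplicate removal:
  Read 'b': push. Stack: b
  Read 'd': push. Stack: bd
  Read 'c': push. Stack: bdc
  Read 'a': push. Stack: bdca
  Read 'c': push. Stack: bdcac
  Read 'e': push. Stack: bdcace
  Read 'd': push. Stack: bdcaced
  Read 'b': push. Stack: bdcacedb
  Read 'c': push. Stack: bdcacedbc
  Read 'c': matches stack top 'c' => pop. Stack: bdcacedb
  Read 'b': matches stack top 'b' => pop. Stack: bdcaced
  Read 'b': push. Stack: bdcacedb
Final stack: "bdcacedb" (length 8)

8


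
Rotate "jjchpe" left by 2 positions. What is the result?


Input: "jjchpe", rotate left by 2
First 2 characters: "jj"
Remaining characters: "chpe"
Concatenate remaining + first: "chpe" + "jj" = "chpejj"

chpejj


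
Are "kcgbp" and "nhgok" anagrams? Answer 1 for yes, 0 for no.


Strings: "kcgbp", "nhgok"
Sorted first:  bcgkp
Sorted second: ghkno
Differ at position 0: 'b' vs 'g' => not anagrams

0


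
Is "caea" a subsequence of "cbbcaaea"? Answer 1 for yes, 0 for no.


Check if "caea" is a subsequence of "cbbcaaea"
Greedy scan:
  Position 0 ('c'): matches sub[0] = 'c'
  Position 1 ('b'): no match needed
  Position 2 ('b'): no match needed
  Position 3 ('c'): no match needed
  Position 4 ('a'): matches sub[1] = 'a'
  Position 5 ('a'): no match needed
  Position 6 ('e'): matches sub[2] = 'e'
  Position 7 ('a'): matches sub[3] = 'a'
All 4 characters matched => is a subsequence

1


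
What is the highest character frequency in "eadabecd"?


Input: eadabecd
Character counts:
  'a': 2
  'b': 1
  'c': 1
  'd': 2
  'e': 2
Maximum frequency: 2

2


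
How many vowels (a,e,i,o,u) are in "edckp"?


Input: edckp
Checking each character:
  'e' at position 0: vowel (running total: 1)
  'd' at position 1: consonant
  'c' at position 2: consonant
  'k' at position 3: consonant
  'p' at position 4: consonant
Total vowels: 1

1


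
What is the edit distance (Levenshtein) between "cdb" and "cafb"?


Computing edit distance: "cdb" -> "cafb"
DP table:
           c    a    f    b
      0    1    2    3    4
  c   1    0    1    2    3
  d   2    1    1    2    3
  b   3    2    2    2    2
Edit distance = dp[3][4] = 2

2


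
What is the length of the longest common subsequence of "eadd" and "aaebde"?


LCS of "eadd" and "aaebde"
DP table:
           a    a    e    b    d    e
      0    0    0    0    0    0    0
  e   0    0    0    1    1    1    1
  a   0    1    1    1    1    1    1
  d   0    1    1    1    1    2    2
  d   0    1    1    1    1    2    2
LCS length = dp[4][6] = 2

2


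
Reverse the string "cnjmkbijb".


Input: cnjmkbijb
Reading characters right to left:
  Position 8: 'b'
  Position 7: 'j'
  Position 6: 'i'
  Position 5: 'b'
  Position 4: 'k'
  Position 3: 'm'
  Position 2: 'j'
  Position 1: 'n'
  Position 0: 'c'
Reversed: bjibkmjnc

bjibkmjnc


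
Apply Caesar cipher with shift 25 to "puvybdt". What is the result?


Caesar cipher: shift "puvybdt" by 25
  'p' (pos 15) + 25 = pos 14 = 'o'
  'u' (pos 20) + 25 = pos 19 = 't'
  'v' (pos 21) + 25 = pos 20 = 'u'
  'y' (pos 24) + 25 = pos 23 = 'x'
  'b' (pos 1) + 25 = pos 0 = 'a'
  'd' (pos 3) + 25 = pos 2 = 'c'
  't' (pos 19) + 25 = pos 18 = 's'
Result: otuxacs

otuxacs


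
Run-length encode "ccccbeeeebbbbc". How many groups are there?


Input: ccccbeeeebbbbc
Scanning for consecutive runs:
  Group 1: 'c' x 4 (positions 0-3)
  Group 2: 'b' x 1 (positions 4-4)
  Group 3: 'e' x 4 (positions 5-8)
  Group 4: 'b' x 4 (positions 9-12)
  Group 5: 'c' x 1 (positions 13-13)
Total groups: 5

5


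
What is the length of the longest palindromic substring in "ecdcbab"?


Input: "ecdcbab"
Checking substrings for palindromes:
  [1:4] "cdc" (len 3) => palindrome
  [4:7] "bab" (len 3) => palindrome
Longest palindromic substring: "cdc" with length 3

3


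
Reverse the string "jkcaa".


Input: jkcaa
Reading characters right to left:
  Position 4: 'a'
  Position 3: 'a'
  Position 2: 'c'
  Position 1: 'k'
  Position 0: 'j'
Reversed: aackj

aackj


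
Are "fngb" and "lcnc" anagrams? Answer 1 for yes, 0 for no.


Strings: "fngb", "lcnc"
Sorted first:  bfgn
Sorted second: ccln
Differ at position 0: 'b' vs 'c' => not anagrams

0


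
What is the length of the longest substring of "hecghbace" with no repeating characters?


Input: "hecghbace"
Sliding window (track last position of each char):
  Position 0 ('h'): window [0,0] length 1 -- new best
  Position 1 ('e'): window [0,1] length 2 -- new best
  Position 2 ('c'): window [0,2] length 3 -- new best
  Position 3 ('g'): window [0,3] length 4 -- new best
  Position 4 ('h'): repeat (last at 0), move window start to 1
  Position 4 ('h'): window [1,4] length 4
  Position 5 ('b'): window [1,5] length 5 -- new best
  Position 6 ('a'): window [1,6] length 6 -- new best
  Position 7 ('c'): repeat (last at 2), move window start to 3
  Position 7 ('c'): window [3,7] length 5
  Position 8 ('e'): window [3,8] length 6
Longest substring with no repeats: "ecghba" with length 6

6


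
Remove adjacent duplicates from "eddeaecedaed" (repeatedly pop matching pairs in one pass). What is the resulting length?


Input: eddeaecedaed
Stack-based adjacent duplicate removal:
  Read 'e': push. Stack: e
  Read 'd': push. Stack: ed
  Read 'd': matches stack top 'd' => pop. Stack: e
  Read 'e': matches stack top 'e' => pop. Stack: (empty)
  Read 'a': push. Stack: a
  Read 'e': push. Stack: ae
  Read 'c': push. Stack: aec
  Read 'e': push. Stack: aece
  Read 'd': push. Stack: aeced
  Read 'a': push. Stack: aeceda
  Read 'e': push. Stack: aecedae
  Read 'd': push. Stack: aecedaed
Final stack: "aecedaed" (length 8)

8


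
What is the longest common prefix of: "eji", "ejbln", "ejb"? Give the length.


Words: eji, ejbln, ejb
  Position 0: all 'e' => match
  Position 1: all 'j' => match
  Position 2: ('i', 'b', 'b') => mismatch, stop
LCP = "ej" (length 2)

2


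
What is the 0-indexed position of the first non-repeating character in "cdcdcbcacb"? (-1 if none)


Input: cdcdcbcacb
Character frequencies:
  'a': 1
  'b': 2
  'c': 5
  'd': 2
Scanning left to right for freq == 1:
  Position 0 ('c'): freq=5, skip
  Position 1 ('d'): freq=2, skip
  Position 2 ('c'): freq=5, skip
  Position 3 ('d'): freq=2, skip
  Position 4 ('c'): freq=5, skip
  Position 5 ('b'): freq=2, skip
  Position 6 ('c'): freq=5, skip
  Position 7 ('a'): unique! => answer = 7

7


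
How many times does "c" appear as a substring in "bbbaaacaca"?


Searching for "c" in "bbbaaacaca"
Scanning each position:
  Position 0: "b" => no
  Position 1: "b" => no
  Position 2: "b" => no
  Position 3: "a" => no
  Position 4: "a" => no
  Position 5: "a" => no
  Position 6: "c" => MATCH
  Position 7: "a" => no
  Position 8: "c" => MATCH
  Position 9: "a" => no
Total occurrences: 2

2


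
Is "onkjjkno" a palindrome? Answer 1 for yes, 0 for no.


Input: onkjjkno
Reversed: onkjjkno
  Compare pos 0 ('o') with pos 7 ('o'): match
  Compare pos 1 ('n') with pos 6 ('n'): match
  Compare pos 2 ('k') with pos 5 ('k'): match
  Compare pos 3 ('j') with pos 4 ('j'): match
Result: palindrome

1


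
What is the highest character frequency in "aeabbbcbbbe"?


Input: aeabbbcbbbe
Character counts:
  'a': 2
  'b': 6
  'c': 1
  'e': 2
Maximum frequency: 6

6


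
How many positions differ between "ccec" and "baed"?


Comparing "ccec" and "baed" position by position:
  Position 0: 'c' vs 'b' => DIFFER
  Position 1: 'c' vs 'a' => DIFFER
  Position 2: 'e' vs 'e' => same
  Position 3: 'c' vs 'd' => DIFFER
Positions that differ: 3

3


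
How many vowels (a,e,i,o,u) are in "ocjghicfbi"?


Input: ocjghicfbi
Checking each character:
  'o' at position 0: vowel (running total: 1)
  'c' at position 1: consonant
  'j' at position 2: consonant
  'g' at position 3: consonant
  'h' at position 4: consonant
  'i' at position 5: vowel (running total: 2)
  'c' at position 6: consonant
  'f' at position 7: consonant
  'b' at position 8: consonant
  'i' at position 9: vowel (running total: 3)
Total vowels: 3

3


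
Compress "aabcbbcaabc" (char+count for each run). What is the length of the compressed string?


Input: aabcbbcaabc
Runs:
  'a' x 2 => "a2"
  'b' x 1 => "b1"
  'c' x 1 => "c1"
  'b' x 2 => "b2"
  'c' x 1 => "c1"
  'a' x 2 => "a2"
  'b' x 1 => "b1"
  'c' x 1 => "c1"
Compressed: "a2b1c1b2c1a2b1c1"
Compressed length: 16

16


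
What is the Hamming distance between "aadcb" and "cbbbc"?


Comparing "aadcb" and "cbbbc" position by position:
  Position 0: 'a' vs 'c' => differ
  Position 1: 'a' vs 'b' => differ
  Position 2: 'd' vs 'b' => differ
  Position 3: 'c' vs 'b' => differ
  Position 4: 'b' vs 'c' => differ
Total differences (Hamming distance): 5

5


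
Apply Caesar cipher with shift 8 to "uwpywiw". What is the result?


Caesar cipher: shift "uwpywiw" by 8
  'u' (pos 20) + 8 = pos 2 = 'c'
  'w' (pos 22) + 8 = pos 4 = 'e'
  'p' (pos 15) + 8 = pos 23 = 'x'
  'y' (pos 24) + 8 = pos 6 = 'g'
  'w' (pos 22) + 8 = pos 4 = 'e'
  'i' (pos 8) + 8 = pos 16 = 'q'
  'w' (pos 22) + 8 = pos 4 = 'e'
Result: cexgeqe

cexgeqe
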